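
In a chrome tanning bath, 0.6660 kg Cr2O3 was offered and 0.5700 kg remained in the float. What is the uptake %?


Formula: Uptake = (offered - residual) / offered * 100
Substituting: Uptake = (0.6660 - 0.5700) / 0.6660 * 100
Result: 14.4144 %


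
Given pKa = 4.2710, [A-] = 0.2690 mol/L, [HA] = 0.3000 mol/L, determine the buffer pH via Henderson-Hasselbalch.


ratio = [A-] / [HA] = 0.2690 / 0.3000 = 0.8967
log10(ratio) = -0.047369
pH = pKa + log10(ratio) = 4.2710 - 0.047369 = 4.2236


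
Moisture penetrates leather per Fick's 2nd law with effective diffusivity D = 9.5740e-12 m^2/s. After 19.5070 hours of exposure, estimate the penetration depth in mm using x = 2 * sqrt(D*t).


t = 19.5070 hr * 3600 = 70225.2000 s
D * t = 9.5740e-12 * 70225.2000 = 6.7234e-07
x = 2 * sqrt(D*t) = 2 * sqrt(6.7234e-07) = 0.00163992 m = 1.6399 mm


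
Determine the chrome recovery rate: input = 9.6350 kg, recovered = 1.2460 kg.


Formula: Recovery = recovered / input * 100
Substituting: Recovery = 1.2460 / 9.6350 * 100
Result: 12.9320 %


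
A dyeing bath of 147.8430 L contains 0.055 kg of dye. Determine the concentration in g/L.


Formula: Conc = dye_mass(kg) / volume(L) * 1000
Substituting: Conc = 0.055 / 147.8430 * 1000
Result: 0.3720 g/L


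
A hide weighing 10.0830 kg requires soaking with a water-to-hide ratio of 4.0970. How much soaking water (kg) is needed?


Formula: Water = hide_weight * ratio
Substituting: Water = 10.0830 * 4.0970
Result: 41.3101 kg


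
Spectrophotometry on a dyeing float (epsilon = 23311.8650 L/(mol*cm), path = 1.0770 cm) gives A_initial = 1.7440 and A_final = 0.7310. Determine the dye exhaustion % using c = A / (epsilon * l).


c_initial = A_i / (epsilon * l) = 1.7440 / (23311.8650 * 1.0770) = 6.9463e-05 mol/L
c_final = A_f / (epsilon * l) = 0.7310 / (23311.8650 * 1.0770) = 2.9116e-05 mol/L
Exhaustion = (c_initial - c_final) / c_initial * 100 = (6.9463e-05 - 2.9116e-05) / 6.9463e-05 * 100 = 58.0849 %


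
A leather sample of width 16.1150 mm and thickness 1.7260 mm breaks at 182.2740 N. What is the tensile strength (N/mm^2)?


Formula: TS = force / (width * thickness)
Substituting: TS = 182.2740 / (16.1150 * 1.7260)
Result: 6.5532 N/mm^2


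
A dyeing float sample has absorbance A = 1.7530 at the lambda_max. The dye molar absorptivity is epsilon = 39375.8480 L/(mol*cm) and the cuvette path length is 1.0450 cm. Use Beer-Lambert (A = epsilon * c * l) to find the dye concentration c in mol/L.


Formula: c = A / (epsilon * l)
Substituting: c = 1.7530 / (39375.8480 * 1.0450)
Result: 4.2603e-05 mol/L


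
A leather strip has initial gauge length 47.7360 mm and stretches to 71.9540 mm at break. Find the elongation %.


Formula: Elongation = (Lf - L0) / L0 * 100
Substituting: Elongation = (71.9540 - 47.7360) / 47.7360 * 100
Result: 50.7332 %


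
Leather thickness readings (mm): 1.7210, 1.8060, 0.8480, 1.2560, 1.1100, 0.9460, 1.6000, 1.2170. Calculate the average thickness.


Formula: Average = sum / n
Substituting: Average = 10.5040 / 8
Result: 1.3130 mm


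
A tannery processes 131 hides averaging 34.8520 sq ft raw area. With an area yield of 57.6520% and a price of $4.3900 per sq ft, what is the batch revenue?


Raw_total = N * avg_area = 131 * 34.8520 = 4565.6120 sq ft
Finished = Raw_total * yield / 100 = 4565.6120 * 57.6520 / 100 = 2632.1666 sq ft
Value = Finished * price = 2632.1666 * 4.3900 = 11555.2115 $


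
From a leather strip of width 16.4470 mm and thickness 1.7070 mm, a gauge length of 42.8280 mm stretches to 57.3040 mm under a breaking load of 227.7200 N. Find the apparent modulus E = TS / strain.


TS = F / (w * t) = 227.7200 / (16.4470 * 1.7070) = 8.1111 N/mm^2
strain = (Lf - L0) / L0 = (57.3040 - 42.8280) / 42.8280 = 0.3380
E = TS / strain = 8.1111 / 0.3380 = 23.9972 N/mm^2


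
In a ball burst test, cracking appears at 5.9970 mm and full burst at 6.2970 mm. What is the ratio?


Formula: Ratio = crack / burst
Substituting: Ratio = 5.9970 / 6.2970
Result: 0.9524


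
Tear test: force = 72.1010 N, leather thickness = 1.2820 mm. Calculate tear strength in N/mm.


Formula: Tear strength = force / thickness
Substituting: Tear strength = 72.1010 / 1.2820
Result: 56.2410 N/mm


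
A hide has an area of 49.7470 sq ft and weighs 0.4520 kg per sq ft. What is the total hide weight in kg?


Formula: Weight = area * weight_per_sqft
Substituting: Weight = 49.7470 * 0.4520
Result: 22.4856 kg


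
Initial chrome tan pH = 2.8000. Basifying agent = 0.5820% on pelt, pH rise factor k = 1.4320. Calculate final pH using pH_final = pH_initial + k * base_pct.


Formula: pH_final = pH_initial + k * base_pct
Substituting: pH_final = 2.8000 + 1.4320 * 0.5820
Result: 3.6334


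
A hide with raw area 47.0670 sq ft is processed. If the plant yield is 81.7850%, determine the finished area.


Formula: finished = raw * yield / 100
Substituting: finished = 47.0670 * 81.7850 / 100
Result: 38.4937 sq ft


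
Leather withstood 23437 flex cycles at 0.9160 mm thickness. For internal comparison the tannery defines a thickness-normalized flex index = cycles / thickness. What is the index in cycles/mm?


Formula: Index = cycles / thickness
Substituting: Index = 23437 / 0.9160
Result: 25586.2445 cycles/mm


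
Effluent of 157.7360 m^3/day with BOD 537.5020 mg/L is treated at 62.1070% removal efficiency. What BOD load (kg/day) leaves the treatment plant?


Load_in = volume * conc / 1000 = 157.7360 * 537.5020 / 1000 = 84.7834 kg/day
Removed = Load_in * eff / 100 = 84.7834 * 62.1070 / 100 = 52.6564 kg/day
Load_out = Load_in - Removed = 84.7834 - 52.6564 = 32.1270 kg/day


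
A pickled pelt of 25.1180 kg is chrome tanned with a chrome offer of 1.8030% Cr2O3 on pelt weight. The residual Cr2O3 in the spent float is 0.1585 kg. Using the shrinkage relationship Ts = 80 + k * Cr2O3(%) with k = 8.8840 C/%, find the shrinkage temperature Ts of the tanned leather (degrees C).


Offered = pelt * offer_pct / 100 = 25.1180 * 1.8030 / 100 = 0.4529 kg
Uptake = offered - residual = 0.4529 - 0.1585 = 0.2944 kg
Cr2O3% on pelt = uptake / pelt * 100 = 0.2944 / 25.1180 * 100 = 1.1720 %
Ts = 80 + k * Cr2O3% = 80 + 8.8840 * 1.1720 = 90.4119 C


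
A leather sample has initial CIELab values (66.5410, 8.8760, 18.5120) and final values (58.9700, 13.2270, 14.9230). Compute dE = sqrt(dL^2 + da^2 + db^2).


dL = -7.5710, da = 4.3510, db = -3.5890
dE = sqrt((-7.5710)^2 + 4.3510^2 + (-3.5890)^2) = 9.4410


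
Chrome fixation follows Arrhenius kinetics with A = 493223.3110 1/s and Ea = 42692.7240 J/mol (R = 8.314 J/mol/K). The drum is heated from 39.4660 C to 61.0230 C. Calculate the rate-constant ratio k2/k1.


T1 = 39.4660 + 273.15 = 312.6160 K; T2 = 61.0230 + 273.15 = 334.1730 K
k1 = A * exp(-Ea/(R*T1)) = 493223.3110 * exp(-42692.7240/(8.314*312.6160)) = 0.0362501 1/s
k2 = A * exp(-Ea/(R*T2)) = 493223.3110 * exp(-42692.7240/(8.314*334.1730)) = 0.1046 1/s
k2/k1 = 0.1046 / 0.0362501 = 2.8853


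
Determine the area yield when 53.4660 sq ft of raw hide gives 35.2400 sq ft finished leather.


Formula: Yield = finished / raw * 100
Substituting: Yield = 35.2400 / 53.4660 * 100
Result: 65.9110 %


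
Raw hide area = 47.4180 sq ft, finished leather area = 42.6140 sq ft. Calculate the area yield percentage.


Formula: Yield = finished / raw * 100
Substituting: Yield = 42.6140 / 47.4180 * 100
Result: 89.8688 %


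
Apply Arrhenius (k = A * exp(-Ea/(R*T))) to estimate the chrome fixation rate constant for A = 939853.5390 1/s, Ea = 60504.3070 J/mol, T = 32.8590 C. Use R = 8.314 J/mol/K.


T_K = T_C + 273.15 = 32.8590 + 273.15 = 306.0090 K
exponent = -Ea / (R * T_K) = -60504.3070 / (8.314 * 306.0090) = -23.7817
k = A * exp(exponent) = 939853.5390 * exp(-23.7817) = 4.4139e-05 1/s


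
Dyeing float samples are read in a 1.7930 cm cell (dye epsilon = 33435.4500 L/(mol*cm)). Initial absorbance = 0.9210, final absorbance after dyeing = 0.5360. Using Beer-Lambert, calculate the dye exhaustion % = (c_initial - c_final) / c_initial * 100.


c_initial = A_i / (epsilon * l) = 0.9210 / (33435.4500 * 1.7930) = 1.5363e-05 mol/L
c_final = A_f / (epsilon * l) = 0.5360 / (33435.4500 * 1.7930) = 8.9408e-06 mol/L
Exhaustion = (c_initial - c_final) / c_initial * 100 = (1.5363e-05 - 8.9408e-06) / 1.5363e-05 * 100 = 41.8024 %


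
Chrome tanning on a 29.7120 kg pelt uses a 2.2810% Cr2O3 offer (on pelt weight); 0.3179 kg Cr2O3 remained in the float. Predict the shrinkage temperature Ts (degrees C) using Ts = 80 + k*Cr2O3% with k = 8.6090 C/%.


Offered = pelt * offer_pct / 100 = 29.7120 * 2.2810 / 100 = 0.6777 kg
Uptake = offered - residual = 0.6777 - 0.3179 = 0.3598 kg
Cr2O3% on pelt = uptake / pelt * 100 = 0.3598 / 29.7120 * 100 = 1.2111 %
Ts = 80 + k * Cr2O3% = 80 + 8.6090 * 1.2111 = 90.4260 C


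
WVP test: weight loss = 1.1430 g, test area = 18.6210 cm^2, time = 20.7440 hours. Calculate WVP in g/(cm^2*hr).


Formula: WVP = loss / (area * time)
Substituting: WVP = 1.1430 / (18.6210 * 20.7440)
Result: 0.00295904 g/(cm^2*hr)


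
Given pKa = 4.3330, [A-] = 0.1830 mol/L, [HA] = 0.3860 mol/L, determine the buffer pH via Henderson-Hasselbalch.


ratio = [A-] / [HA] = 0.1830 / 0.3860 = 0.4741
log10(ratio) = -0.3241
pH = pKa + log10(ratio) = 4.3330 - 0.3241 = 4.0089


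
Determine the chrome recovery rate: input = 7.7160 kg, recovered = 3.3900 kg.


Formula: Recovery = recovered / input * 100
Substituting: Recovery = 3.3900 / 7.7160 * 100
Result: 43.9347 %


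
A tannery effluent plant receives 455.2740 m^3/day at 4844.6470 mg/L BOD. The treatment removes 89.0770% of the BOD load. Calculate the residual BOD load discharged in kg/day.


Load_in = volume * conc / 1000 = 455.2740 * 4844.6470 / 1000 = 2205.6418 kg/day
Removed = Load_in * eff / 100 = 2205.6418 * 89.0770 / 100 = 1964.7196 kg/day
Load_out = Load_in - Removed = 2205.6418 - 1964.7196 = 240.9223 kg/day


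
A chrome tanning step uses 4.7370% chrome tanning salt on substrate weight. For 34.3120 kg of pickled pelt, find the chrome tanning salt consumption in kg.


Formula: Chrome = substrate * pct / 100
Substituting: Chrome = 34.3120 * 4.7370 / 100
Result: 1.6254 kg


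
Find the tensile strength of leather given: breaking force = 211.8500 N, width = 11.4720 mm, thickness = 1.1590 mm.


Formula: TS = force / (width * thickness)
Substituting: TS = 211.8500 / (11.4720 * 1.1590)
Result: 15.9333 N/mm^2


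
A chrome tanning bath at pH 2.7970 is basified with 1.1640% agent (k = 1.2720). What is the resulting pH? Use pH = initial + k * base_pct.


Formula: pH_final = pH_initial + k * base_pct
Substituting: pH_final = 2.7970 + 1.2720 * 1.1640
Result: 4.2776


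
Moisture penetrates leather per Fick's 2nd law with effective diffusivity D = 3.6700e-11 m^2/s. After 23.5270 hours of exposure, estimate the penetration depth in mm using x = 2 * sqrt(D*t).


t = 23.5270 hr * 3600 = 84697.2000 s
D * t = 3.6700e-11 * 84697.2000 = 3.1084e-06
x = 2 * sqrt(D*t) = 2 * sqrt(3.1084e-06) = 0.00352612 m = 3.5261 mm


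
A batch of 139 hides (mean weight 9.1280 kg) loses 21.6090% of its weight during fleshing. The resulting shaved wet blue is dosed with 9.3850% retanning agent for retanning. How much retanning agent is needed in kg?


Total_raw = N * avg_wt = 139 * 9.1280 = 1268.7920 kg
Substrate = Total_raw * (1 - loss/100) = 1268.7920 * (1 - 21.6090/100) = 994.6187 kg
Retan = Substrate * pct / 100 = 994.6187 * 9.3850 / 100 = 93.3450 kg


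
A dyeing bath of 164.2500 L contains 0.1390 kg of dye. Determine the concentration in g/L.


Formula: Conc = dye_mass(kg) / volume(L) * 1000
Substituting: Conc = 0.1390 / 164.2500 * 1000
Result: 0.8463 g/L


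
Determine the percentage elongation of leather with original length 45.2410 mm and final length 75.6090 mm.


Formula: Elongation = (Lf - L0) / L0 * 100
Substituting: Elongation = (75.6090 - 45.2410) / 45.2410 * 100
Result: 67.1250 %


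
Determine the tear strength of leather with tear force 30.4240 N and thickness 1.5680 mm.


Formula: Tear strength = force / thickness
Substituting: Tear strength = 30.4240 / 1.5680
Result: 19.4031 N/mm


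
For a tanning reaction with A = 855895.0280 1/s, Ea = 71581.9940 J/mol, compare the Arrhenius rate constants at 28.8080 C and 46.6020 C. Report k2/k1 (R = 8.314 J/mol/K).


T1 = 28.8080 + 273.15 = 301.9580 K; T2 = 46.6020 + 273.15 = 319.7520 K
k1 = A * exp(-Ea/(R*T1)) = 855895.0280 * exp(-71581.9940/(8.314*301.9580)) = 3.5421e-07 1/s
k2 = A * exp(-Ea/(R*T2)) = 855895.0280 * exp(-71581.9940/(8.314*319.7520)) = 1.7313e-06 1/s
k2/k1 = 1.7313e-06 / 3.5421e-07 = 4.8878


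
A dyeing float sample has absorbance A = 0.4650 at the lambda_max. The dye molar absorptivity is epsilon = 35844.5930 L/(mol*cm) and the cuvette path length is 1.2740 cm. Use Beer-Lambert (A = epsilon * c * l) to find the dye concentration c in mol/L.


Formula: c = A / (epsilon * l)
Substituting: c = 0.4650 / (35844.5930 * 1.2740)
Result: 1.0183e-05 mol/L


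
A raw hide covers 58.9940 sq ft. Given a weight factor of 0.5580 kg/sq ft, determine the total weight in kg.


Formula: Weight = area * weight_per_sqft
Substituting: Weight = 58.9940 * 0.5580
Result: 32.9187 kg


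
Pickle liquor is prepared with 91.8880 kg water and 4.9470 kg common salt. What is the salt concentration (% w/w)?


Formula: Conc = salt / (water + salt) * 100
Substituting: Conc = 4.9470 / (91.8880 + 4.9470) * 100
Result: 5.1087 %


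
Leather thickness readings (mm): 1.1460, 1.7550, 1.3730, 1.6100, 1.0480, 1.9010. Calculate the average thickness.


Formula: Average = sum / n
Substituting: Average = 8.8330 / 6
Result: 1.4722 mm


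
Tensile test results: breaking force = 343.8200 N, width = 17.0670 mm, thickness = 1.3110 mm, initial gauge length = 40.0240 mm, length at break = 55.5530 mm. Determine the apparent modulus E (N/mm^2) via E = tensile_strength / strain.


TS = F / (w * t) = 343.8200 / (17.0670 * 1.3110) = 15.3664 N/mm^2
strain = (Lf - L0) / L0 = (55.5530 - 40.0240) / 40.0240 = 0.3880
E = TS / strain = 15.3664 / 0.3880 = 39.6048 N/mm^2


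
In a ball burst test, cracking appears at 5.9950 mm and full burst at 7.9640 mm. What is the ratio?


Formula: Ratio = crack / burst
Substituting: Ratio = 5.9950 / 7.9640
Result: 0.7528


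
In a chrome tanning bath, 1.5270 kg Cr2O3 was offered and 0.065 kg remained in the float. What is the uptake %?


Formula: Uptake = (offered - residual) / offered * 100
Substituting: Uptake = (1.5270 - 0.065) / 1.5270 * 100
Result: 95.7433 %


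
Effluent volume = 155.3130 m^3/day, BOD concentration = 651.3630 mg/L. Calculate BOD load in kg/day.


Formula: BOD_load = volume * conc / 1000
Substituting: BOD_load = 155.3130 * 651.3630 / 1000
Result: 101.1651 kg/day


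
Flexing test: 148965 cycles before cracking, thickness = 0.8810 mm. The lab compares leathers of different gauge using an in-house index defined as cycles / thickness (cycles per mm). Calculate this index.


Formula: Index = cycles / thickness
Substituting: Index = 148965 / 0.8810
Result: 169086.2656 cycles/mm


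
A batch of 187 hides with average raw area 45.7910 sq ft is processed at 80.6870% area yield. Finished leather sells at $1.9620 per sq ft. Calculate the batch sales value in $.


Raw_total = N * avg_area = 187 * 45.7910 = 8562.9170 sq ft
Finished = Raw_total * yield / 100 = 8562.9170 * 80.6870 / 100 = 6909.1608 sq ft
Value = Finished * price = 6909.1608 * 1.9620 = 13555.7736 $


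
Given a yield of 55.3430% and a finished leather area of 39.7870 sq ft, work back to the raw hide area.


Formula: raw = finished * 100 / yield
Substituting: raw = 39.7870 * 100 / 55.3430
Result: 71.8917 sq ft


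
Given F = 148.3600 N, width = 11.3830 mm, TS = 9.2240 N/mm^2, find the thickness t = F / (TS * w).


Formula: t = F / (TS * w)
Substituting: t = 148.3600 / (9.2240 * 11.3830)
Result: 1.4130 mm


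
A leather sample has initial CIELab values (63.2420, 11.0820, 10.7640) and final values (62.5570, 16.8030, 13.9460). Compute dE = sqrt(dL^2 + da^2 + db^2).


dL = -0.6850, da = 5.7210, db = 3.1820
dE = sqrt((-0.6850)^2 + 5.7210^2 + 3.1820^2) = 6.5821


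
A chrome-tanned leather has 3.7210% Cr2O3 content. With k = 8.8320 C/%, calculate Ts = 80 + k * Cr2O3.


Formula: Ts = 80 + k * Cr2O3
Substituting: Ts = 80 + 8.8320 * 3.7210
Result: 112.8639 C


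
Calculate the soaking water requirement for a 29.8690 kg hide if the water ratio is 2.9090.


Formula: Water = hide_weight * ratio
Substituting: Water = 29.8690 * 2.9090
Result: 86.8889 kg


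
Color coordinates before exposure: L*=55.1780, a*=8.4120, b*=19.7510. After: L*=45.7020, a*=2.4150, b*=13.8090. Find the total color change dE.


dL = -9.4760, da = -5.9970, db = -5.9420
dE = sqrt((-9.4760)^2 + (-5.9970)^2 + (-5.9420)^2) = 12.6912


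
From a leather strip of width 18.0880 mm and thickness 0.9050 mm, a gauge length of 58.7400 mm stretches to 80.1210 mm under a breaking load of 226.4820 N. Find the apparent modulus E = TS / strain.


TS = F / (w * t) = 226.4820 / (18.0880 * 0.9050) = 13.8355 N/mm^2
strain = (Lf - L0) / L0 = (80.1210 - 58.7400) / 58.7400 = 0.3640
E = TS / strain = 13.8355 / 0.3640 = 38.0102 N/mm^2


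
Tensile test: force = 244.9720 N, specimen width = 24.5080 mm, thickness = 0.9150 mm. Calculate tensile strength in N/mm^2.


Formula: TS = force / (width * thickness)
Substituting: TS = 244.9720 / (24.5080 * 0.9150)
Result: 10.9241 N/mm^2


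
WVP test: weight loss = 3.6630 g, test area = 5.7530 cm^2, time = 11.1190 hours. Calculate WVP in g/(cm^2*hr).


Formula: WVP = loss / (area * time)
Substituting: WVP = 3.6630 / (5.7530 * 11.1190)
Result: 0.0572634 g/(cm^2*hr)


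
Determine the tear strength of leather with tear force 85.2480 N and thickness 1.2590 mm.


Formula: Tear strength = force / thickness
Substituting: Tear strength = 85.2480 / 1.2590
Result: 67.7109 N/mm


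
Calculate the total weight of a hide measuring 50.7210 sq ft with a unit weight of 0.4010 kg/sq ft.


Formula: Weight = area * weight_per_sqft
Substituting: Weight = 50.7210 * 0.4010
Result: 20.3391 kg


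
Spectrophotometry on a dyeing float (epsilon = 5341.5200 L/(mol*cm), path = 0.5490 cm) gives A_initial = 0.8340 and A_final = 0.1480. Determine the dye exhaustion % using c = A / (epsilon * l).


c_initial = A_i / (epsilon * l) = 0.8340 / (5341.5200 * 0.5490) = 2.8440e-04 mol/L
c_final = A_f / (epsilon * l) = 0.1480 / (5341.5200 * 0.5490) = 5.0469e-05 mol/L
Exhaustion = (c_initial - c_final) / c_initial * 100 = (2.8440e-04 - 5.0469e-05) / 2.8440e-04 * 100 = 82.2542 %


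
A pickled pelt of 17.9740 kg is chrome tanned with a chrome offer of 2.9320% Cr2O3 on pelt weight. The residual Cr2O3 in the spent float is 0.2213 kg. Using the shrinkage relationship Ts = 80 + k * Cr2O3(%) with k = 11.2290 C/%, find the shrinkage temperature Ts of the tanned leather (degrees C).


Offered = pelt * offer_pct / 100 = 17.9740 * 2.9320 / 100 = 0.5270 kg
Uptake = offered - residual = 0.5270 - 0.2213 = 0.3057 kg
Cr2O3% on pelt = uptake / pelt * 100 = 0.3057 / 17.9740 * 100 = 1.7008 %
Ts = 80 + k * Cr2O3% = 80 + 11.2290 * 1.7008 = 99.0980 C


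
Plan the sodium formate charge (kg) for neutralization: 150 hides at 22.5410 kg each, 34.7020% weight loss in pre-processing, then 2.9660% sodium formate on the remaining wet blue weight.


Total_raw = N * avg_wt = 150 * 22.5410 = 3381.1500 kg
Substrate = Total_raw * (1 - loss/100) = 3381.1500 * (1 - 34.7020/100) = 2207.8233 kg
Neutralizer = Substrate * pct / 100 = 2207.8233 * 2.9660 / 100 = 65.4840 kg


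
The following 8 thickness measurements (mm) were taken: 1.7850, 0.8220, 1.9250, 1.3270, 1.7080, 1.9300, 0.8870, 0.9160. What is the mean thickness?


Formula: Average = sum / n
Substituting: Average = 11.3000 / 8
Result: 1.4125 mm


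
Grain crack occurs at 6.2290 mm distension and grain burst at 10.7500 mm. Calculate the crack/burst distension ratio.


Formula: Ratio = crack / burst
Substituting: Ratio = 6.2290 / 10.7500
Result: 0.5794


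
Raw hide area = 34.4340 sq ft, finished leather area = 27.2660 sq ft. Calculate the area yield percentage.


Formula: Yield = finished / raw * 100
Substituting: Yield = 27.2660 / 34.4340 * 100
Result: 79.1834 %


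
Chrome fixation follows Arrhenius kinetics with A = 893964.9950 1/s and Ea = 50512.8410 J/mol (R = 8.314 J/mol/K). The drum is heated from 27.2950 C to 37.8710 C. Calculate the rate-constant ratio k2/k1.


T1 = 27.2950 + 273.15 = 300.4450 K; T2 = 37.8710 + 273.15 = 311.0210 K
k1 = A * exp(-Ea/(R*T1)) = 893964.9950 * exp(-50512.8410/(8.314*300.4450)) = 0.00147558 1/s
k2 = A * exp(-Ea/(R*T2)) = 893964.9950 * exp(-50512.8410/(8.314*311.0210)) = 0.00293494 1/s
k2/k1 = 0.00293494 / 0.00147558 = 1.9890


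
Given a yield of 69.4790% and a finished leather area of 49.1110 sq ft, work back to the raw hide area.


Formula: raw = finished * 100 / yield
Substituting: raw = 49.1110 * 100 / 69.4790
Result: 70.6847 sq ft


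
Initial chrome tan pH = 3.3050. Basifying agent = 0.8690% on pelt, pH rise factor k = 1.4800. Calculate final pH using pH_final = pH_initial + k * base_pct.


Formula: pH_final = pH_initial + k * base_pct
Substituting: pH_final = 3.3050 + 1.4800 * 0.8690
Result: 4.5911


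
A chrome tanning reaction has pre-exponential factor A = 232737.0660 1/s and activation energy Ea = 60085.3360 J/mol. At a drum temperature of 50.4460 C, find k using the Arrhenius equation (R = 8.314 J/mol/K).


T_K = T_C + 273.15 = 50.4460 + 273.15 = 323.5960 K
exponent = -Ea / (R * T_K) = -60085.3360 / (8.314 * 323.5960) = -22.3334
k = A * exp(exponent) = 232737.0660 * exp(-22.3334) = 4.6514e-05 1/s


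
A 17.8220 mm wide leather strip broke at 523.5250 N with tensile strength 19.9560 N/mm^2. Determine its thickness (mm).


Formula: t = F / (TS * w)
Substituting: t = 523.5250 / (19.9560 * 17.8220)
Result: 1.4720 mm


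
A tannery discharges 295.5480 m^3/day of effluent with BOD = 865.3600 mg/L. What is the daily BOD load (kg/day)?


Formula: BOD_load = volume * conc / 1000
Substituting: BOD_load = 295.5480 * 865.3600 / 1000
Result: 255.7554 kg/day


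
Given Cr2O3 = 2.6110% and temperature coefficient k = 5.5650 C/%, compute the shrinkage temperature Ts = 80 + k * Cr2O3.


Formula: Ts = 80 + k * Cr2O3
Substituting: Ts = 80 + 5.5650 * 2.6110
Result: 94.5302 C


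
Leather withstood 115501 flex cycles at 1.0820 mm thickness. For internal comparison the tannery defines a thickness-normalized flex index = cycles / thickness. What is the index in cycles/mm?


Formula: Index = cycles / thickness
Substituting: Index = 115501 / 1.0820
Result: 106747.6895 cycles/mm


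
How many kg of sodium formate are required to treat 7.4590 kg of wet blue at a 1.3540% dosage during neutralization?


Formula: Neutralizer = substrate * pct / 100
Substituting: Neutralizer = 7.4590 * 1.3540 / 100
Result: 0.1010 kg


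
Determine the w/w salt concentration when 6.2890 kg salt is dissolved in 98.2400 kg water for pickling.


Formula: Conc = salt / (water + salt) * 100
Substituting: Conc = 6.2890 / (98.2400 + 6.2890) * 100
Result: 6.0165 %


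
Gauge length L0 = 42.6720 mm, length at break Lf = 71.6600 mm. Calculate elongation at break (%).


Formula: Elongation = (Lf - L0) / L0 * 100
Substituting: Elongation = (71.6600 - 42.6720) / 42.6720 * 100
Result: 67.9321 %


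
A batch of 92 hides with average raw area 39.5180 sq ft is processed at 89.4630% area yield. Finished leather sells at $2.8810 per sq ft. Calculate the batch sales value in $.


Raw_total = N * avg_area = 92 * 39.5180 = 3635.6560 sq ft
Finished = Raw_total * yield / 100 = 3635.6560 * 89.4630 / 100 = 3252.5669 sq ft
Value = Finished * price = 3252.5669 * 2.8810 = 9370.6453 $


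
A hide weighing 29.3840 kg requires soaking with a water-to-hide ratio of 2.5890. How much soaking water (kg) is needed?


Formula: Water = hide_weight * ratio
Substituting: Water = 29.3840 * 2.5890
Result: 76.0752 kg


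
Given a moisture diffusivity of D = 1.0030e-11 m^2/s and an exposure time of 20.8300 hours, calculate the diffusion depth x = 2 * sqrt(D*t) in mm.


t = 20.8300 hr * 3600 = 74988.0000 s
D * t = 1.0030e-11 * 74988.0000 = 7.5213e-07
x = 2 * sqrt(D*t) = 2 * sqrt(7.5213e-07) = 0.00173451 m = 1.7345 mm


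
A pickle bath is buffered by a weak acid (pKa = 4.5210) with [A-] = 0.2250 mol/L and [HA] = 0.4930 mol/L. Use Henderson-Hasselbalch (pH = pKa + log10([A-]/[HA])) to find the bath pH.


ratio = [A-] / [HA] = 0.2250 / 0.4930 = 0.4564
log10(ratio) = -0.3407
pH = pKa + log10(ratio) = 4.5210 - 0.3407 = 4.1803


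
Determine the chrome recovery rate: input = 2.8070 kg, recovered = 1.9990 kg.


Formula: Recovery = recovered / input * 100
Substituting: Recovery = 1.9990 / 2.8070 * 100
Result: 71.2148 %


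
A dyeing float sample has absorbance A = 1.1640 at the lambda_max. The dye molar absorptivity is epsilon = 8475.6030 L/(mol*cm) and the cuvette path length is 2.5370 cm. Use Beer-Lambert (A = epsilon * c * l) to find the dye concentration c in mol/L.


Formula: c = A / (epsilon * l)
Substituting: c = 1.1640 / (8475.6030 * 2.5370)
Result: 5.4133e-05 mol/L


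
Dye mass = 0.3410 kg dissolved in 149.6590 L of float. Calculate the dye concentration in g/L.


Formula: Conc = dye_mass(kg) / volume(L) * 1000
Substituting: Conc = 0.3410 / 149.6590 * 1000
Result: 2.2785 g/L


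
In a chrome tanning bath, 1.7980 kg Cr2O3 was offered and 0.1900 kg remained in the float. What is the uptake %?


Formula: Uptake = (offered - residual) / offered * 100
Substituting: Uptake = (1.7980 - 0.1900) / 1.7980 * 100
Result: 89.4327 %


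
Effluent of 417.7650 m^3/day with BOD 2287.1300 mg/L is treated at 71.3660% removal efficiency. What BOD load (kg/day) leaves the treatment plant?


Load_in = volume * conc / 1000 = 417.7650 * 2287.1300 / 1000 = 955.4829 kg/day
Removed = Load_in * eff / 100 = 955.4829 * 71.3660 / 100 = 681.8899 kg/day
Load_out = Load_in - Removed = 955.4829 - 681.8899 = 273.5930 kg/day


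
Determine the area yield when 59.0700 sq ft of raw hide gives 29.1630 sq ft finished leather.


Formula: Yield = finished / raw * 100
Substituting: Yield = 29.1630 / 59.0700 * 100
Result: 49.3702 %


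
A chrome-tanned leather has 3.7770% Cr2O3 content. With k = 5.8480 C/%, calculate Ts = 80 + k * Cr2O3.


Formula: Ts = 80 + k * Cr2O3
Substituting: Ts = 80 + 5.8480 * 3.7770
Result: 102.0879 C


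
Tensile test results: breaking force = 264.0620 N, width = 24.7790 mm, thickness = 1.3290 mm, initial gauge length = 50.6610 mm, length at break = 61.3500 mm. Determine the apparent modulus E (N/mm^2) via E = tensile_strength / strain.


TS = F / (w * t) = 264.0620 / (24.7790 * 1.3290) = 8.0186 N/mm^2
strain = (Lf - L0) / L0 = (61.3500 - 50.6610) / 50.6610 = 0.2110
E = TS / strain = 8.0186 / 0.2110 = 38.0044 N/mm^2


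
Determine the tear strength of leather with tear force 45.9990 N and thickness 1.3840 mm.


Formula: Tear strength = force / thickness
Substituting: Tear strength = 45.9990 / 1.3840
Result: 33.2363 N/mm


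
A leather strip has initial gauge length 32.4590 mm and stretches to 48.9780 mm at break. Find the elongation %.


Formula: Elongation = (Lf - L0) / L0 * 100
Substituting: Elongation = (48.9780 - 32.4590) / 32.4590 * 100
Result: 50.8919 %


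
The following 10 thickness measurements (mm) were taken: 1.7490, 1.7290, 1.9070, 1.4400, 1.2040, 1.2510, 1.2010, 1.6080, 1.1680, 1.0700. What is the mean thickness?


Formula: Average = sum / n
Substituting: Average = 14.3270 / 10
Result: 1.4327 mm


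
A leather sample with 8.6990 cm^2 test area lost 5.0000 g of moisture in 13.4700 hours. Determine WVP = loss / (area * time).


Formula: WVP = loss / (area * time)
Substituting: WVP = 5.0000 / (8.6990 * 13.4700)
Result: 0.042671 g/(cm^2*hr)


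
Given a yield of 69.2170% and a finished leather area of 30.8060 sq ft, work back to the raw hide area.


Formula: raw = finished * 100 / yield
Substituting: raw = 30.8060 * 100 / 69.2170
Result: 44.5064 sq ft


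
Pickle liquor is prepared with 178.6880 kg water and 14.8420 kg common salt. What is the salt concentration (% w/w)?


Formula: Conc = salt / (water + salt) * 100
Substituting: Conc = 14.8420 / (178.6880 + 14.8420) * 100
Result: 7.6691 %


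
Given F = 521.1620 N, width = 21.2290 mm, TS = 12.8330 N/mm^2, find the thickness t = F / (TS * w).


Formula: t = F / (TS * w)
Substituting: t = 521.1620 / (12.8330 * 21.2290)
Result: 1.9130 mm


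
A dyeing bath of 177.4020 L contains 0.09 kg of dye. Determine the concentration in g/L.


Formula: Conc = dye_mass(kg) / volume(L) * 1000
Substituting: Conc = 0.09 / 177.4020 * 1000
Result: 0.5073 g/L


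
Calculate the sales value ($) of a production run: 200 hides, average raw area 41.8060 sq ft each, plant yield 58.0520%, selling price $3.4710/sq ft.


Raw_total = N * avg_area = 200 * 41.8060 = 8361.2000 sq ft
Finished = Raw_total * yield / 100 = 8361.2000 * 58.0520 / 100 = 4853.8438 sq ft
Value = Finished * price = 4853.8438 * 3.4710 = 16847.6919 $


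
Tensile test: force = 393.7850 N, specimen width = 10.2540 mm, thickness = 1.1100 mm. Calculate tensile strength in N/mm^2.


Formula: TS = force / (width * thickness)
Substituting: TS = 393.7850 / (10.2540 * 1.1100)
Result: 34.5974 N/mm^2


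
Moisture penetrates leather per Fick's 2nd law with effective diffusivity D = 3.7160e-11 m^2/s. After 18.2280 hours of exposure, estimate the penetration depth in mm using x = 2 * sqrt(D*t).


t = 18.2280 hr * 3600 = 65620.8000 s
D * t = 3.7160e-11 * 65620.8000 = 2.4385e-06
x = 2 * sqrt(D*t) = 2 * sqrt(2.4385e-06) = 0.00312312 m = 3.1231 mm


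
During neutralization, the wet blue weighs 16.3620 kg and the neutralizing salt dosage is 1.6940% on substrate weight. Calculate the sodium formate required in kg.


Formula: Neutralizer = substrate * pct / 100
Substituting: Neutralizer = 16.3620 * 1.6940 / 100
Result: 0.2772 kg


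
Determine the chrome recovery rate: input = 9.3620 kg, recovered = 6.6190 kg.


Formula: Recovery = recovered / input * 100
Substituting: Recovery = 6.6190 / 9.3620 * 100
Result: 70.7007 %


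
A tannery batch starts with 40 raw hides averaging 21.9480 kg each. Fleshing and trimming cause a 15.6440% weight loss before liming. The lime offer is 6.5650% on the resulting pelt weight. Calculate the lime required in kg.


Total_raw = N * avg_wt = 40 * 21.9480 = 877.9200 kg
Substrate = Total_raw * (1 - loss/100) = 877.9200 * (1 - 15.6440/100) = 740.5782 kg
Lime = Substrate * pct / 100 = 740.5782 * 6.5650 / 100 = 48.6190 kg


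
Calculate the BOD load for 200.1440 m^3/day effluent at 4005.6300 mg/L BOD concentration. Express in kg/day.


Formula: BOD_load = volume * conc / 1000
Substituting: BOD_load = 200.1440 * 4005.6300 / 1000
Result: 801.7028 kg/day


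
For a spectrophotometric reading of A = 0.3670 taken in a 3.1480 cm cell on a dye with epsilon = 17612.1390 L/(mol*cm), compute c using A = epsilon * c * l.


Formula: c = A / (epsilon * l)
Substituting: c = 0.3670 / (17612.1390 * 3.1480)
Result: 6.6194e-06 mol/L


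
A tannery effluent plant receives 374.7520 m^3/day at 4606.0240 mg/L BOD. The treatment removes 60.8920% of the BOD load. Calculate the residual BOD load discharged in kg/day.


Load_in = volume * conc / 1000 = 374.7520 * 4606.0240 / 1000 = 1726.1167 kg/day
Removed = Load_in * eff / 100 = 1726.1167 * 60.8920 / 100 = 1051.0670 kg/day
Load_out = Load_in - Removed = 1726.1167 - 1051.0670 = 675.0497 kg/day


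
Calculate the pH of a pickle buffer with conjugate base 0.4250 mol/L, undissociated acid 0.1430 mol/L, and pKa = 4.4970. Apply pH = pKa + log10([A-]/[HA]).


ratio = [A-] / [HA] = 0.4250 / 0.1430 = 2.9720
log10(ratio) = 0.4731
pH = pKa + log10(ratio) = 4.4970 + 0.4731 = 4.9701


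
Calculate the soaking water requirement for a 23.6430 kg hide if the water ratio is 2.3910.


Formula: Water = hide_weight * ratio
Substituting: Water = 23.6430 * 2.3910
Result: 56.5304 kg


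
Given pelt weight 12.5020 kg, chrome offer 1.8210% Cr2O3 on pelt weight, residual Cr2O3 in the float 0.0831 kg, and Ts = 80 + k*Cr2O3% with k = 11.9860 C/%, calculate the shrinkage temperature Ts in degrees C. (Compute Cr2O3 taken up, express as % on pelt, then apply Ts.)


Offered = pelt * offer_pct / 100 = 12.5020 * 1.8210 / 100 = 0.2277 kg
Uptake = offered - residual = 0.2277 - 0.0831 = 0.1446 kg
Cr2O3% on pelt = uptake / pelt * 100 = 0.1446 / 12.5020 * 100 = 1.1563 %
Ts = 80 + k * Cr2O3% = 80 + 11.9860 * 1.1563 = 93.8595 C


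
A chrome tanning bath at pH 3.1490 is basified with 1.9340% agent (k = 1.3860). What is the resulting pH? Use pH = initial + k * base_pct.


Formula: pH_final = pH_initial + k * base_pct
Substituting: pH_final = 3.1490 + 1.3860 * 1.9340
Result: 5.8295


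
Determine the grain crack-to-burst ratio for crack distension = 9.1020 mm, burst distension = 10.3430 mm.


Formula: Ratio = crack / burst
Substituting: Ratio = 9.1020 / 10.3430
Result: 0.8800


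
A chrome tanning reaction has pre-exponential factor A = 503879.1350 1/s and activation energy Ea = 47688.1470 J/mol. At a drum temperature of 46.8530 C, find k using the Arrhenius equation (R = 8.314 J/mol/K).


T_K = T_C + 273.15 = 46.8530 + 273.15 = 320.0030 K
exponent = -Ea / (R * T_K) = -47688.1470 / (8.314 * 320.0030) = -17.9245
k = A * exp(exponent) = 503879.1350 * exp(-17.9245) = 0.00827612 1/s


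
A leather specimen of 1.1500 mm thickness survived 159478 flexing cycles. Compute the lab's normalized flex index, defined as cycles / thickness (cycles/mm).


Formula: Index = cycles / thickness
Substituting: Index = 159478 / 1.1500
Result: 138676.5217 cycles/mm


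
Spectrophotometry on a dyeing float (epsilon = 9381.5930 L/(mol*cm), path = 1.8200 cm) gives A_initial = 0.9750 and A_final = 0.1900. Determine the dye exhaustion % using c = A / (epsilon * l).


c_initial = A_i / (epsilon * l) = 0.9750 / (9381.5930 * 1.8200) = 5.7103e-05 mol/L
c_final = A_f / (epsilon * l) = 0.1900 / (9381.5930 * 1.8200) = 1.1128e-05 mol/L
Exhaustion = (c_initial - c_final) / c_initial * 100 = (5.7103e-05 - 1.1128e-05) / 5.7103e-05 * 100 = 80.5128 %


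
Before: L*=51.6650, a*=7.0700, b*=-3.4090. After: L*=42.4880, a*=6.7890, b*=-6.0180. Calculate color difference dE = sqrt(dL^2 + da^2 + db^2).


dL = -9.1770, da = -0.2810, db = -2.6090
dE = sqrt((-9.1770)^2 + (-0.2810)^2 + (-2.6090)^2) = 9.5448


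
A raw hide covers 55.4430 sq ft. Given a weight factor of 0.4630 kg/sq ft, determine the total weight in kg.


Formula: Weight = area * weight_per_sqft
Substituting: Weight = 55.4430 * 0.4630
Result: 25.6701 kg


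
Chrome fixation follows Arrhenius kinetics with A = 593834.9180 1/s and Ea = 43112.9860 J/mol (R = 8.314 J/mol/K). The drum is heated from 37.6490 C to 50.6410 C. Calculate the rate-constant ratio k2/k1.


T1 = 37.6490 + 273.15 = 310.7990 K; T2 = 50.6410 + 273.15 = 323.7910 K
k1 = A * exp(-Ea/(R*T1)) = 593834.9180 * exp(-43112.9860/(8.314*310.7990)) = 0.033697 1/s
k2 = A * exp(-Ea/(R*T2)) = 593834.9180 * exp(-43112.9860/(8.314*323.7910)) = 0.0658169 1/s
k2/k1 = 0.0658169 / 0.033697 = 1.9532


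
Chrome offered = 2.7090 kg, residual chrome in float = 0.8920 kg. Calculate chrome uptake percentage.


Formula: Uptake = (offered - residual) / offered * 100
Substituting: Uptake = (2.7090 - 0.8920) / 2.7090 * 100
Result: 67.0727 %


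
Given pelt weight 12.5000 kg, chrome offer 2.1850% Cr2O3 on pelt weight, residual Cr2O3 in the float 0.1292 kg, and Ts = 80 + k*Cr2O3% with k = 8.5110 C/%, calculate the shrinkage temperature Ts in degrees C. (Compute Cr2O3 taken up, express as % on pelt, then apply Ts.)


Offered = pelt * offer_pct / 100 = 12.5000 * 2.1850 / 100 = 0.2731 kg
Uptake = offered - residual = 0.2731 - 0.1292 = 0.1439 kg
Cr2O3% on pelt = uptake / pelt * 100 = 0.1439 / 12.5000 * 100 = 1.1514 %
Ts = 80 + k * Cr2O3% = 80 + 8.5110 * 1.1514 = 89.7996 C


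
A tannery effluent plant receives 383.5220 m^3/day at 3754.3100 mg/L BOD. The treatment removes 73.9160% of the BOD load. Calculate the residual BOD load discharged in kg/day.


Load_in = volume * conc / 1000 = 383.5220 * 3754.3100 / 1000 = 1439.8605 kg/day
Removed = Load_in * eff / 100 = 1439.8605 * 73.9160 / 100 = 1064.2873 kg/day
Load_out = Load_in - Removed = 1439.8605 - 1064.2873 = 375.5732 kg/day


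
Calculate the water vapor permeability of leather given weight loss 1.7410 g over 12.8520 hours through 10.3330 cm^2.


Formula: WVP = loss / (area * time)
Substituting: WVP = 1.7410 / (10.3330 * 12.8520)
Result: 0.01311 g/(cm^2*hr)


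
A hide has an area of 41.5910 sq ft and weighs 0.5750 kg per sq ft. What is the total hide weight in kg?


Formula: Weight = area * weight_per_sqft
Substituting: Weight = 41.5910 * 0.5750
Result: 23.9148 kg


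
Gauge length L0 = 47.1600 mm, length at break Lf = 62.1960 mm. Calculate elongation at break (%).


Formula: Elongation = (Lf - L0) / L0 * 100
Substituting: Elongation = (62.1960 - 47.1600) / 47.1600 * 100
Result: 31.8830 %


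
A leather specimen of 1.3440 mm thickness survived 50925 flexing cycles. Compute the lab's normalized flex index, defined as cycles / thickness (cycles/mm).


Formula: Index = cycles / thickness
Substituting: Index = 50925 / 1.3440
Result: 37890.6250 cycles/mm


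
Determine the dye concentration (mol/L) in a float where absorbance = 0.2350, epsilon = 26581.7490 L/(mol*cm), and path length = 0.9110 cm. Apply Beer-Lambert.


Formula: c = A / (epsilon * l)
Substituting: c = 0.2350 / (26581.7490 * 0.9110)
Result: 9.7043e-06 mol/L


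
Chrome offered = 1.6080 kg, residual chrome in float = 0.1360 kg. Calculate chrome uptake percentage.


Formula: Uptake = (offered - residual) / offered * 100
Substituting: Uptake = (1.6080 - 0.1360) / 1.6080 * 100
Result: 91.5423 %


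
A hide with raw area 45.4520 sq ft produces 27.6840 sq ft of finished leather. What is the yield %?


Formula: Yield = finished / raw * 100
Substituting: Yield = 27.6840 / 45.4520 * 100
Result: 60.9082 %


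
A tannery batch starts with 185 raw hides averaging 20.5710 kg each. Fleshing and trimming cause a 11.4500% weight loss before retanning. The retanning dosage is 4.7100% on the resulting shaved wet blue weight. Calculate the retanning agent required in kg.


Total_raw = N * avg_wt = 185 * 20.5710 = 3805.6350 kg
Substrate = Total_raw * (1 - loss/100) = 3805.6350 * (1 - 11.4500/100) = 3369.8898 kg
Retan = Substrate * pct / 100 = 3369.8898 * 4.7100 / 100 = 158.7218 kg


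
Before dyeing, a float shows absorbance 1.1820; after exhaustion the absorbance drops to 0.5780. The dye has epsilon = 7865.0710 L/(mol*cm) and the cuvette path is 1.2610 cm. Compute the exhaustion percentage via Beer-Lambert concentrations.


c_initial = A_i / (epsilon * l) = 1.1820 / (7865.0710 * 1.2610) = 1.1918e-04 mol/L
c_final = A_f / (epsilon * l) = 0.5780 / (7865.0710 * 1.2610) = 5.8279e-05 mol/L
Exhaustion = (c_initial - c_final) / c_initial * 100 = (1.1918e-04 - 5.8279e-05) / 1.1918e-04 * 100 = 51.0998 %


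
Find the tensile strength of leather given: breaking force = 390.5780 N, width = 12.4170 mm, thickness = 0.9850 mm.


Formula: TS = force / (width * thickness)
Substituting: TS = 390.5780 / (12.4170 * 0.9850)
Result: 31.9341 N/mm^2


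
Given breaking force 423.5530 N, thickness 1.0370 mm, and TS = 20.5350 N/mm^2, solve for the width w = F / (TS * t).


Formula: w = F / (TS * t)
Substituting: w = 423.5530 / (20.5350 * 1.0370)
Result: 19.8900 mm


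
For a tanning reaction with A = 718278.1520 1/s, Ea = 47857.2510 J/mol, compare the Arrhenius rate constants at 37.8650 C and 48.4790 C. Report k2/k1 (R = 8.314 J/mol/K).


T1 = 37.8650 + 273.15 = 311.0150 K; T2 = 48.4790 + 273.15 = 321.6290 K
k1 = A * exp(-Ea/(R*T1)) = 718278.1520 * exp(-47857.2510/(8.314*311.0150)) = 0.00658306 1/s
k2 = A * exp(-Ea/(R*T2)) = 718278.1520 * exp(-47857.2510/(8.314*321.6290)) = 0.012125 1/s
k2/k1 = 0.012125 / 0.00658306 = 1.8419
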